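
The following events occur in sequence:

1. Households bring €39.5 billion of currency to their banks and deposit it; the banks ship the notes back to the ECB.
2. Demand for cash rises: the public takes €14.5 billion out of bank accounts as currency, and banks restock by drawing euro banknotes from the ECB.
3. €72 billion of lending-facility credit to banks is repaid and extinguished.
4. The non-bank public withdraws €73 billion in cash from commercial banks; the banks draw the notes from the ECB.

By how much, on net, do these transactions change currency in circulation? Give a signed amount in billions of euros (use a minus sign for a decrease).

ECB balance sheet:
  Assets:      Loans to banks −€72B
  Liabilities: Bank reserves −€120B, Currency in circulation +€48B
So the change in currency in circulation is +€48 billion.

+€48 billion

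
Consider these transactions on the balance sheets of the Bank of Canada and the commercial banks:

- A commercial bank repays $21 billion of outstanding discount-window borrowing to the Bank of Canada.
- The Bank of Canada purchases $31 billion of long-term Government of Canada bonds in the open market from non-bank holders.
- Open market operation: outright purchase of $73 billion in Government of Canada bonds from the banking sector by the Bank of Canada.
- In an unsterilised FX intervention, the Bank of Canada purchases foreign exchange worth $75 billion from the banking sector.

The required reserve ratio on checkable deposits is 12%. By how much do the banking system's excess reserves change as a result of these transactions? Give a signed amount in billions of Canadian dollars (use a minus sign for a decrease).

Discount-window repayment $21 billion: reserves −$21B, deposits 0.
Asset purchase (from non-banks) $31 billion: reserves +$31B, deposits +$31B.
OMO purchase (from banks) $73 billion: reserves +$73B, deposits 0.
FX purchase $75 billion: reserves +$75B, deposits 0.
Totals: Δreserves = +$158B, Δdeposits = +$31B.
Δrequired reserves = 12% × +$31B = +$3.72B.
Δexcess reserves = Δreserves − Δrequired = +$158B − (+$3.72B) = +$154.28 billion.

+$154.28 billion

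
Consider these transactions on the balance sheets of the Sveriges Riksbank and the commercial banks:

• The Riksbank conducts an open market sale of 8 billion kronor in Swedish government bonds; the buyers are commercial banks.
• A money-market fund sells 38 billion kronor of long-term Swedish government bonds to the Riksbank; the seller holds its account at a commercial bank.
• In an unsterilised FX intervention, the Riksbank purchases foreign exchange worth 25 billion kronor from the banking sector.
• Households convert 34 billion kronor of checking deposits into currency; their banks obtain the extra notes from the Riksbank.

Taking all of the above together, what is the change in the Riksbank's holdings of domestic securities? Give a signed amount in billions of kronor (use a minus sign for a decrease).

+30 billion

OMO sale (to banks) 8 billion kronor: securities removed from the Riksbank's portfolio → −8B.
Asset purchase (from non-banks) 38 billion kronor: securities added to the Riksbank's portfolio → +38B.
FX purchase 25 billion kronor: the Riksbank's securities portfolio is untouched → 0.
Currency withdrawal 34 billion kronor: the Riksbank's securities portfolio is untouched → 0.
Net: −8 + 38 + 0 + 0 = +30 billion.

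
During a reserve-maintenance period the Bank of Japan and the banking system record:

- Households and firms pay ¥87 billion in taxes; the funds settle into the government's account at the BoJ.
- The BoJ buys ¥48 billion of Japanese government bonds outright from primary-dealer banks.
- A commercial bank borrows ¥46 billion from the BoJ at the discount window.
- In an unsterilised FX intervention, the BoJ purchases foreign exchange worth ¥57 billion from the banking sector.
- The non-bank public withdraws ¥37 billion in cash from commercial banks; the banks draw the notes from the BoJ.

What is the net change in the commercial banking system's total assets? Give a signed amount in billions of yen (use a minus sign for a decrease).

-¥78 billion

Government account inflow ¥87 billion: bank balance sheets shrink → −¥87B.
OMO purchase (from banks) ¥48 billion: just an asset swap on bank balance sheets → 0.
Discount-window loan ¥46 billion: bank balance sheets expand → +¥46B.
FX purchase ¥57 billion: just an asset swap on bank balance sheets → 0.
Currency withdrawal ¥37 billion: bank balance sheets shrink → −¥37B.
Net: −87 + 0 + 46 + 0 − 37 = -¥78 billion.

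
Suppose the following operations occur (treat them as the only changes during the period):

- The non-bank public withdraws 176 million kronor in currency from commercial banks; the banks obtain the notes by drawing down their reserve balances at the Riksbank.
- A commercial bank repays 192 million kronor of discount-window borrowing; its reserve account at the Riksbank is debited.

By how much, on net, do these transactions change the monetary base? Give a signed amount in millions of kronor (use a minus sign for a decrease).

-192 million

Currency withdrawal 176 million kronor: just a shift between currency and reserves — both are base money → 0.
Discount-window repayment 192 million kronor: Riksbank balance sheet contracts → −192M.
Net: 0 − 192 = -192 million.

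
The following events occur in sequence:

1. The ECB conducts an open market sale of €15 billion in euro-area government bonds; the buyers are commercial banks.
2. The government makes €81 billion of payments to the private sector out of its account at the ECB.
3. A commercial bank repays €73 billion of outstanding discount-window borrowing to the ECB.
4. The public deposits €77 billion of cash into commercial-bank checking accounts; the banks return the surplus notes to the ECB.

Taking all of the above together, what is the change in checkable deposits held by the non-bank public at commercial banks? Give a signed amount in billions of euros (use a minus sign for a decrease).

+€158 billion

OMO sale (to banks) €15 billion: the counterparty is a bank, so public deposits are unchanged → 0.
Government spending €81 billion: non-bank counterparties' bank balances rise → +€81B.
Discount-window repayment €73 billion: the counterparty is a bank, so public deposits are unchanged → 0.
Currency deposit €77 billion: non-bank counterparties' bank balances rise → +€77B.
Net: 0 + 81 + 0 + 77 = +€158 billion.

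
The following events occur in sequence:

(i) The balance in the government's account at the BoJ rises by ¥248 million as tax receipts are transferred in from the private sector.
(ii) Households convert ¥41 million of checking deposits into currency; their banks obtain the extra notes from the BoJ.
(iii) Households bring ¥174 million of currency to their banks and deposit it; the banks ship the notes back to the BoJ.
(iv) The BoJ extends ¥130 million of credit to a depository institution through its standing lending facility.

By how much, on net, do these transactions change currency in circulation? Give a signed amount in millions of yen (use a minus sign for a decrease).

-¥133 million

BoJ balance sheet:
  Assets:      Loans to banks +¥130M
  Liabilities: Bank reserves +¥15M, Currency in circulation −¥133M, Government deposits +¥248M
Commercial banking system:
  Assets:      Reserves at CB +¥15M
  Liabilities: Checkable deposits −¥115M, Borrowings from CB +¥130M
So the change in currency in circulation is -¥133 million.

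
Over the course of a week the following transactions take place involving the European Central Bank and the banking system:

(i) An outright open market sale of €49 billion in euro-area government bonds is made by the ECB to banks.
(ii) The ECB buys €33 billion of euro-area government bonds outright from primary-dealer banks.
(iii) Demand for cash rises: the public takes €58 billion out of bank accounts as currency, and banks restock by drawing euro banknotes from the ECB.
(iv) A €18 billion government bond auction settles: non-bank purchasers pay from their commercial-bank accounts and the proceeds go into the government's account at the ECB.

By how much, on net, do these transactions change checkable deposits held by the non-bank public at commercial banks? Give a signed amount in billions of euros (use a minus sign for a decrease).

OMO sale (to banks) €49 billion: the counterparty is a bank, so public deposits are unchanged → 0.
OMO purchase (from banks) €33 billion: the counterparty is a bank, so public deposits are unchanged → 0.
Currency withdrawal €58 billion: non-bank counterparties' bank balances fall → −€58B.
Government account inflow €18 billion: non-bank counterparties' bank balances fall → −€18B.
Net: 0 + 0 − 58 − 18 = -€76 billion.

-€76 billion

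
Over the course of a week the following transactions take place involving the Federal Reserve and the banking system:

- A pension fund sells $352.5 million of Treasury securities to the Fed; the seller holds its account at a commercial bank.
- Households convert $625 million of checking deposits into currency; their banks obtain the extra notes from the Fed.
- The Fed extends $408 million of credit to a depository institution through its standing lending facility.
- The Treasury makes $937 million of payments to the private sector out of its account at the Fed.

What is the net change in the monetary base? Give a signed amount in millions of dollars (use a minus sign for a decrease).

+$1697.5 million

Asset purchase (from non-banks) $352.5 million: Fed balance sheet expands → +$352.5M.
Currency withdrawal $625 million: just a shift between currency and reserves — both are base money → 0.
Discount-window loan $408 million: Fed balance sheet expands → +$408M.
Government spending $937 million: a non-base liability converts back to reserves → +$937M.
Net: 352.5 + 0 + 408 + 937 = +$1697.5 million.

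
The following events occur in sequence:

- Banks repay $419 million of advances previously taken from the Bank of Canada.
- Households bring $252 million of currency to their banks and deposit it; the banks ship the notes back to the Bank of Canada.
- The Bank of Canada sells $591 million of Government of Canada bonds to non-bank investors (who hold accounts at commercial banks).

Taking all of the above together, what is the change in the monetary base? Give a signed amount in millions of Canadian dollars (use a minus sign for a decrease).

Discount-window repayment $419 million: Bank of Canada balance sheet contracts → −$419M.
Currency deposit $252 million: just a shift between currency and reserves — both are base money → 0.
Asset sale (to non-banks) $591 million: Bank of Canada balance sheet contracts → −$591M.
Net: −419 + 0 − 591 = -$1010 million.

-$1010 million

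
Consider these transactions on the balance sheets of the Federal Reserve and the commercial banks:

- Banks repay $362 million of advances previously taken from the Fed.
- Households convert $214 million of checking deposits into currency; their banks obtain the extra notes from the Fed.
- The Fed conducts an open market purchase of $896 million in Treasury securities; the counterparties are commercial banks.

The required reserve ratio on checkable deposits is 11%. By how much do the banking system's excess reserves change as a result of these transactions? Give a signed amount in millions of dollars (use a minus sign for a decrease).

Discount-window repayment $362 million: reserves −$362M, deposits 0.
Currency withdrawal $214 million: reserves −$214M, deposits −$214M.
OMO purchase (from banks) $896 million: reserves +$896M, deposits 0.
Totals: Δreserves = +$320M, Δdeposits = −$214M.
Δrequired reserves = 11% × −$214M = −$23.54M.
Δexcess reserves = Δreserves − Δrequired = +$320M − (−$23.54M) = +$343.54 million.

+$343.54 million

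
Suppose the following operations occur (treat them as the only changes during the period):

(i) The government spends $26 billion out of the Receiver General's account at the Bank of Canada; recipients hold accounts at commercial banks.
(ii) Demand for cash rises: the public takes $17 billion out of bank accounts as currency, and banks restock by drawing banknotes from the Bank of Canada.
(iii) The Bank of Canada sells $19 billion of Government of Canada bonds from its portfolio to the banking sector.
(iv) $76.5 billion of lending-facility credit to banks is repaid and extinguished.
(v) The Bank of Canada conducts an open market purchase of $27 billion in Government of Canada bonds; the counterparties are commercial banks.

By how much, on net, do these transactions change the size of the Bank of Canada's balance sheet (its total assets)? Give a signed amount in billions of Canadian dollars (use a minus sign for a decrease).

-$68.5 billion

Bank of Canada balance sheet:
  Assets:      Securities +$8B, Loans to banks −$76.5B
  Liabilities: Bank reserves −$59.5B, Currency in circulation +$17B, Government deposits −$26B
Change in total Bank of Canada assets = -$68.5 billion.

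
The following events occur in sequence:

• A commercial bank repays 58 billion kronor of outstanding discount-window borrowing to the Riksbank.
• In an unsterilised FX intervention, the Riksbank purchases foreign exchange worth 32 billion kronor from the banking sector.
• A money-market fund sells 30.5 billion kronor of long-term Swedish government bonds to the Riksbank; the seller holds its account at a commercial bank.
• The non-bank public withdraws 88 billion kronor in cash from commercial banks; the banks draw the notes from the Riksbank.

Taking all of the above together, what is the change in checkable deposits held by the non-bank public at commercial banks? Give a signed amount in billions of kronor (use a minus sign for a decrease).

Discount-window repayment 58 billion kronor: the counterparty is a bank, so public deposits are unchanged → 0.
FX purchase 32 billion kronor: the counterparty is a bank, so public deposits are unchanged → 0.
Asset purchase (from non-banks) 30.5 billion kronor: non-bank counterparties' bank balances rise → +30.5B.
Currency withdrawal 88 billion kronor: non-bank counterparties' bank balances fall → −88B.
Net: 0 + 0 + 30.5 − 88 = -57.5 billion.

-57.5 billion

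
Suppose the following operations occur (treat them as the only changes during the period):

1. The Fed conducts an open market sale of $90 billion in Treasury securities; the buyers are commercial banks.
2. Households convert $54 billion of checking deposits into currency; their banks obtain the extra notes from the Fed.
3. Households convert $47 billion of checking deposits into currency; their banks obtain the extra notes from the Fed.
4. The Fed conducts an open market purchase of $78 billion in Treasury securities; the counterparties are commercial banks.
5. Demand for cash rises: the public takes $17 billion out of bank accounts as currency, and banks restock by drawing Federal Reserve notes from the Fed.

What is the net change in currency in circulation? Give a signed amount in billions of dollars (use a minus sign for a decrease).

Fed balance sheet:
  Assets:      Securities −$12B
  Liabilities: Bank reserves −$130B, Currency in circulation +$118B
So the change in currency in circulation is +$118 billion.

+$118 billion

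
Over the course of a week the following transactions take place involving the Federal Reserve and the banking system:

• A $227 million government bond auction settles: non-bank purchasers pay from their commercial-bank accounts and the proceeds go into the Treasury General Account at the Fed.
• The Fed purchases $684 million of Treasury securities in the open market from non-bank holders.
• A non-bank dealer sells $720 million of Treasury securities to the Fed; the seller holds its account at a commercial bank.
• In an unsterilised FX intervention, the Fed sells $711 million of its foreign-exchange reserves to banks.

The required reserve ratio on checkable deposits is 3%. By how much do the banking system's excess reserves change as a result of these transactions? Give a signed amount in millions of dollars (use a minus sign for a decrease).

Government account inflow $227 million: reserves −$227M, deposits −$227M.
Asset purchase (from non-banks) $684 million: reserves +$684M, deposits +$684M.
Asset purchase (from non-banks) $720 million: reserves +$720M, deposits +$720M.
FX sale $711 million: reserves −$711M, deposits 0.
Totals: Δreserves = +$466M, Δdeposits = +$1177M.
Δrequired reserves = 3% × +$1177M = +$35.31M.
Δexcess reserves = Δreserves − Δrequired = +$466M − (+$35.31M) = +$430.69 million.

+$430.69 million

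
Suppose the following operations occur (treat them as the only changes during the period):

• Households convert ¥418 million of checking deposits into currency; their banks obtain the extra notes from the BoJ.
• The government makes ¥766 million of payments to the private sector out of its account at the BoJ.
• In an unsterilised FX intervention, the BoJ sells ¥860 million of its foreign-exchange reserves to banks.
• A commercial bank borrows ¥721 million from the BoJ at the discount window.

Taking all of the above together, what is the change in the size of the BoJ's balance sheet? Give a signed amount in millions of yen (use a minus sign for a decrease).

BoJ balance sheet:
  Assets:      Loans to banks +¥721M, Foreign assets −¥860M
  Liabilities: Bank reserves +¥209M, Currency in circulation +¥418M, Government deposits −¥766M
Change in total BoJ assets = -¥139 million.

-¥139 million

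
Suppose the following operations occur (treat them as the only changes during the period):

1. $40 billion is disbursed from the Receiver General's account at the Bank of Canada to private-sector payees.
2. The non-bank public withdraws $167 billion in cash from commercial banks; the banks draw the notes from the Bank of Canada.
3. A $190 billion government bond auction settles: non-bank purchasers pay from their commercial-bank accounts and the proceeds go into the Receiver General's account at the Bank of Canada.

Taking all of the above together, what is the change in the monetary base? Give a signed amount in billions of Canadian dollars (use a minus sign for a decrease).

-$150 billion

Government spending $40 billion: a non-base liability converts back to reserves → +$40B.
Currency withdrawal $167 billion: just a shift between currency and reserves — both are base money → 0.
Government account inflow $190 billion: reserves shift to a non-base liability → −$190B.
Net: 40 + 0 − 190 = -$150 billion.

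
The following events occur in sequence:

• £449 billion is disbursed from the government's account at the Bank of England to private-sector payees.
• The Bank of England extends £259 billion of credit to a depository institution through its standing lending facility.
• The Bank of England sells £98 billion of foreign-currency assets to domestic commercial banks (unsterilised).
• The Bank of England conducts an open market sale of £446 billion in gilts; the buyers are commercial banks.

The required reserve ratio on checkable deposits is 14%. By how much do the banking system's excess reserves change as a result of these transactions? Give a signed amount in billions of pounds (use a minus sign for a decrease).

Government spending £449 billion: reserves +£449B, deposits +£449B.
Discount-window loan £259 billion: reserves +£259B, deposits 0.
FX sale £98 billion: reserves −£98B, deposits 0.
OMO sale (to banks) £446 billion: reserves −£446B, deposits 0.
Totals: Δreserves = +£164B, Δdeposits = +£449B.
Δrequired reserves = 14% × +£449B = +£62.86B.
Δexcess reserves = Δreserves − Δrequired = +£164B − (+£62.86B) = +£101.14 billion.

+£101.14 billion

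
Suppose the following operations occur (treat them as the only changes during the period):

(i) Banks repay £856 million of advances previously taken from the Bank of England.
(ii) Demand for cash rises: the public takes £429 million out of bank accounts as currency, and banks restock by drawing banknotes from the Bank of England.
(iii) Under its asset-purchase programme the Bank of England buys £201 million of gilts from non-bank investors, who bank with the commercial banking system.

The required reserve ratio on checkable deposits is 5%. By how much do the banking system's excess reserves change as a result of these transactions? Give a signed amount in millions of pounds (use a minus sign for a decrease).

Discount-window repayment £856 million: reserves −£856M, deposits 0.
Currency withdrawal £429 million: reserves −£429M, deposits −£429M.
Asset purchase (from non-banks) £201 million: reserves +£201M, deposits +£201M.
Totals: Δreserves = −£1084M, Δdeposits = −£228M.
Δrequired reserves = 5% × −£228M = −£11.4M.
Δexcess reserves = Δreserves − Δrequired = −£1084M − (−£11.4M) = -£1072.6 million.

-£1072.6 million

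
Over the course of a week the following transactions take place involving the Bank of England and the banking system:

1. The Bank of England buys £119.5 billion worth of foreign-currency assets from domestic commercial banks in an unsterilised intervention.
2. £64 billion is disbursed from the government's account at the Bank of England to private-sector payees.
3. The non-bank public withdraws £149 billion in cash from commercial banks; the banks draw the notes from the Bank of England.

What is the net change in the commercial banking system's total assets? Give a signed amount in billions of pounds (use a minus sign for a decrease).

FX purchase £119.5 billion: just an asset swap on bank balance sheets → 0.
Government spending £64 billion: bank balance sheets expand → +£64B.
Currency withdrawal £149 billion: bank balance sheets shrink → −£149B.
Net: 0 + 64 − 149 = -£85 billion.

-£85 billion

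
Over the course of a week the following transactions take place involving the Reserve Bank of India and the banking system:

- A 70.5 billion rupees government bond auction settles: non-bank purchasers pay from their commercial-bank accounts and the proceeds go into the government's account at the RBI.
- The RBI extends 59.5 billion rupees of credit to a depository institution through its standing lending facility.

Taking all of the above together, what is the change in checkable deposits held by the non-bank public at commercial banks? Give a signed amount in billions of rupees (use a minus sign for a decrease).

RBI balance sheet:
  Assets:      Loans to banks +59.5B
  Liabilities: Bank reserves −11B, Government deposits +70.5B
Commercial banking system:
  Assets:      Reserves at CB −11B
  Liabilities: Checkable deposits −70.5B, Borrowings from CB +59.5B
So the change in checkable deposits held by the non-bank public at commercial banks is -70.5 billion.

-70.5 billion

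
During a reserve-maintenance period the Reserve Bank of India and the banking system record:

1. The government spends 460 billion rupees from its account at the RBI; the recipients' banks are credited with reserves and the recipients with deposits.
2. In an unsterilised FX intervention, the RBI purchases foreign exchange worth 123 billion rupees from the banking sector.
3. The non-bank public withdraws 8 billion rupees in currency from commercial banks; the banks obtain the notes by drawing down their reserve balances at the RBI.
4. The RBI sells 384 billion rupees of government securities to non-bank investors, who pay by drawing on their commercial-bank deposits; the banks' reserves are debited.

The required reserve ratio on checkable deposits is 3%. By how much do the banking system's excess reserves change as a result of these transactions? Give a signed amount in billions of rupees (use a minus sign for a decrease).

+188.96 billion

Government spending 460 billion rupees: reserves +460B, deposits +460B.
FX purchase 123 billion rupees: reserves +123B, deposits 0.
Currency withdrawal 8 billion rupees: reserves −8B, deposits −8B.
Asset sale (to non-banks) 384 billion rupees: reserves −384B, deposits −384B.
Totals: Δreserves = +191B, Δdeposits = +68B.
Δrequired reserves = 3% × +68B = +2.04B.
Δexcess reserves = Δreserves − Δrequired = +191B − (+2.04B) = +188.96 billion.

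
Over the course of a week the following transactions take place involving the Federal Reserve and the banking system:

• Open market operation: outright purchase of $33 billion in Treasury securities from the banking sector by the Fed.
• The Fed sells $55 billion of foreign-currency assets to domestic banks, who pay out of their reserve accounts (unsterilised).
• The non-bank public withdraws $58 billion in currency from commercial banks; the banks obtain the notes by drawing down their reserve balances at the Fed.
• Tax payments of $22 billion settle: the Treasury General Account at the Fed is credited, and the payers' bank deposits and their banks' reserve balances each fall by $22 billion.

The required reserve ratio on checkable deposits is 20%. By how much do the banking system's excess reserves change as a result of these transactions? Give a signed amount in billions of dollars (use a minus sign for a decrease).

-$86 billion

OMO purchase (from banks) $33 billion: reserves +$33B, deposits 0.
FX sale $55 billion: reserves −$55B, deposits 0.
Currency withdrawal $58 billion: reserves −$58B, deposits −$58B.
Government account inflow $22 billion: reserves −$22B, deposits −$22B.
Totals: Δreserves = −$102B, Δdeposits = −$80B.
Δrequired reserves = 20% × −$80B = −$16B.
Δexcess reserves = Δreserves − Δrequired = −$102B − (−$16B) = -$86 billion.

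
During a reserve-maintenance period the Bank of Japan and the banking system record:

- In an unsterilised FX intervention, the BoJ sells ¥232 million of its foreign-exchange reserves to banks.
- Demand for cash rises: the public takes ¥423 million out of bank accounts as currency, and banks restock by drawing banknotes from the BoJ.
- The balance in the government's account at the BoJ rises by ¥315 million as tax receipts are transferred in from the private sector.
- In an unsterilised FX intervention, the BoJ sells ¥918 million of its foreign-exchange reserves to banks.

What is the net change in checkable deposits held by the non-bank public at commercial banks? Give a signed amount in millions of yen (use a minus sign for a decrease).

BoJ balance sheet:
  Assets:      Foreign assets −¥1150M
  Liabilities: Bank reserves −¥1888M, Currency in circulation +¥423M, Government deposits +¥315M
Commercial banking system:
  Assets:      Reserves at CB −¥1888M, Foreign assets +¥1150M
  Liabilities: Checkable deposits −¥738M
So the change in checkable deposits held by the non-bank public at commercial banks is -¥738 million.

-¥738 million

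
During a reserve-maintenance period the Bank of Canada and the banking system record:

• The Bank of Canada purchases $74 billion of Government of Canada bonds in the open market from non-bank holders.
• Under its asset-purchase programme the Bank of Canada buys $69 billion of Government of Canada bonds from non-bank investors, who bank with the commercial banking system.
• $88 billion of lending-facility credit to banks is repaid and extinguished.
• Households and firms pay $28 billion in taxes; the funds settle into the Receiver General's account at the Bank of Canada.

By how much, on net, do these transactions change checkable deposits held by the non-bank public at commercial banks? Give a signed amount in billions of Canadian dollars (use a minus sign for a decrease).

Bank of Canada balance sheet:
  Assets:      Securities +$143B, Loans to banks −$88B
  Liabilities: Bank reserves +$27B, Government deposits +$28B
Commercial banking system:
  Assets:      Reserves at CB +$27B
  Liabilities: Checkable deposits +$115B, Borrowings from CB −$88B
So the change in checkable deposits held by the non-bank public at commercial banks is +$115 billion.

+$115 billion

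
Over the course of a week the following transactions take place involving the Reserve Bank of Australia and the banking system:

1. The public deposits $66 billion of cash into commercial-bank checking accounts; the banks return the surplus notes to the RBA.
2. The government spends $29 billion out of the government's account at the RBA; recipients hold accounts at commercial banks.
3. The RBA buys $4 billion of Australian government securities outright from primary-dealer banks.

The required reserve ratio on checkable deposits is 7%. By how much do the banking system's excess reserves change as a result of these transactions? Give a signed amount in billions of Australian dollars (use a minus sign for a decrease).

+$92.35 billion

Currency deposit $66 billion: reserves +$66B, deposits +$66B.
Government spending $29 billion: reserves +$29B, deposits +$29B.
OMO purchase (from banks) $4 billion: reserves +$4B, deposits 0.
Totals: Δreserves = +$99B, Δdeposits = +$95B.
Δrequired reserves = 7% × +$95B = +$6.65B.
Δexcess reserves = Δreserves − Δrequired = +$99B − (+$6.65B) = +$92.35 billion.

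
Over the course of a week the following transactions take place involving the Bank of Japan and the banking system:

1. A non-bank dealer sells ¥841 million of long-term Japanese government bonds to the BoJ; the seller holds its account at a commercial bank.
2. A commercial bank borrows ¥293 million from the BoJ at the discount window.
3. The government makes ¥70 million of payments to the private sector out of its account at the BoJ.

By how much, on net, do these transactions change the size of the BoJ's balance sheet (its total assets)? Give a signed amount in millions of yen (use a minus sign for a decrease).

+¥1134 million

BoJ balance sheet:
  Assets:      Securities +¥841M, Loans to banks +¥293M
  Liabilities: Bank reserves +¥1204M, Government deposits −¥70M
Change in total BoJ assets = +¥1134 million.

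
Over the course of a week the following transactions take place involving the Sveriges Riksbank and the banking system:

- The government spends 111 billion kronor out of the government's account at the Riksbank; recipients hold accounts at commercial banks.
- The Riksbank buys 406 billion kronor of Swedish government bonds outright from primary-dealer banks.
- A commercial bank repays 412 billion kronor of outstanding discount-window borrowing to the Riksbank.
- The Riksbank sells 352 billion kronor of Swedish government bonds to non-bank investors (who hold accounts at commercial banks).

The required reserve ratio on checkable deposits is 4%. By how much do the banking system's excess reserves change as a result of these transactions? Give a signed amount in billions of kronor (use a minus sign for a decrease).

Government spending 111 billion kronor: reserves +111B, deposits +111B.
OMO purchase (from banks) 406 billion kronor: reserves +406B, deposits 0.
Discount-window repayment 412 billion kronor: reserves −412B, deposits 0.
Asset sale (to non-banks) 352 billion kronor: reserves −352B, deposits −352B.
Totals: Δreserves = −247B, Δdeposits = −241B.
Δrequired reserves = 4% × −241B = −9.64B.
Δexcess reserves = Δreserves − Δrequired = −247B − (−9.64B) = -237.36 billion.

-237.36 billion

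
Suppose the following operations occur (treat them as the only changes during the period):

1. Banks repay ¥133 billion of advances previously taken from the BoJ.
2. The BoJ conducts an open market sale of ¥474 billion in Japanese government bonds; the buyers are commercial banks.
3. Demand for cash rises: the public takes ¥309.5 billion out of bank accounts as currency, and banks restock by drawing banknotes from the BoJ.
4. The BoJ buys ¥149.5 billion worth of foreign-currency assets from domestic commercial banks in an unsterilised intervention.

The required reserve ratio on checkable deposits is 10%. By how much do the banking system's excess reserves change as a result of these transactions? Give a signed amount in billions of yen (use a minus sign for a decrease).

Discount-window repayment ¥133 billion: reserves −¥133B, deposits 0.
OMO sale (to banks) ¥474 billion: reserves −¥474B, deposits 0.
Currency withdrawal ¥309.5 billion: reserves −¥309.5B, deposits −¥309.5B.
FX purchase ¥149.5 billion: reserves +¥149.5B, deposits 0.
Totals: Δreserves = −¥767B, Δdeposits = −¥309.5B.
Δrequired reserves = 10% × −¥309.5B = −¥30.95B.
Δexcess reserves = Δreserves − Δrequired = −¥767B − (−¥30.95B) = -¥736.05 billion.

-¥736.05 billion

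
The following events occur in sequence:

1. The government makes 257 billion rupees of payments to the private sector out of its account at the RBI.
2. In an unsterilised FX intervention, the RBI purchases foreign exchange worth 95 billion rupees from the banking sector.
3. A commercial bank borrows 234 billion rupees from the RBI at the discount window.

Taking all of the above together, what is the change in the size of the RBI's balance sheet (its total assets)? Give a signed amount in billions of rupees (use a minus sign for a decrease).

Government spending 257 billion rupees: only the composition of liabilities changes → 0.
FX purchase 95 billion rupees: an RBI asset is acquired → +95B.
Discount-window loan 234 billion rupees: an RBI asset is acquired → +234B.
Net: 0 + 95 + 234 = +329 billion.

+329 billion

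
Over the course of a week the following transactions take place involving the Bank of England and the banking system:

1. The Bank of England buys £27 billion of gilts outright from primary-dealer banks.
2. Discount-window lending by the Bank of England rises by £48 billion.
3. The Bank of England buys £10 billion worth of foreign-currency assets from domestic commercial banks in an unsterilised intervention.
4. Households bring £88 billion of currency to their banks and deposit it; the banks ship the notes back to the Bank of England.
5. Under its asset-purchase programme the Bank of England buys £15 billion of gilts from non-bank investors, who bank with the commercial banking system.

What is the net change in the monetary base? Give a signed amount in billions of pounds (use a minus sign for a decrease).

+£100 billion

OMO purchase (from banks) £27 billion: Bank of England balance sheet expands → +£27B.
Discount-window loan £48 billion: Bank of England balance sheet expands → +£48B.
FX purchase £10 billion: Bank of England balance sheet expands → +£10B.
Currency deposit £88 billion: just a shift between currency and reserves — both are base money → 0.
Asset purchase (from non-banks) £15 billion: Bank of England balance sheet expands → +£15B.
Net: 27 + 48 + 10 + 0 + 15 = +£100 billion.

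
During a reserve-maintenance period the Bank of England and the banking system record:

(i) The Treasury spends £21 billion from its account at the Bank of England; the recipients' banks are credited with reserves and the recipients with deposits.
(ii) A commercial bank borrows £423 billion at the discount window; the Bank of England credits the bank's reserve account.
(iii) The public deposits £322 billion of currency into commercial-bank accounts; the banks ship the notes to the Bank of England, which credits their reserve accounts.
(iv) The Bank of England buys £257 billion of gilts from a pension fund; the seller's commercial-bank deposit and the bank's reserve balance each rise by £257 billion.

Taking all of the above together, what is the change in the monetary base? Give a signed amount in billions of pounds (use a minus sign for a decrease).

Government spending £21 billion: a non-base liability converts back to reserves → +£21B.
Discount-window loan £423 billion: Bank of England balance sheet expands → +£423B.
Currency deposit £322 billion: just a shift between currency and reserves — both are base money → 0.
Asset purchase (from non-banks) £257 billion: Bank of England balance sheet expands → +£257B.
Net: 21 + 423 + 0 + 257 = +£701 billion.

+£701 billion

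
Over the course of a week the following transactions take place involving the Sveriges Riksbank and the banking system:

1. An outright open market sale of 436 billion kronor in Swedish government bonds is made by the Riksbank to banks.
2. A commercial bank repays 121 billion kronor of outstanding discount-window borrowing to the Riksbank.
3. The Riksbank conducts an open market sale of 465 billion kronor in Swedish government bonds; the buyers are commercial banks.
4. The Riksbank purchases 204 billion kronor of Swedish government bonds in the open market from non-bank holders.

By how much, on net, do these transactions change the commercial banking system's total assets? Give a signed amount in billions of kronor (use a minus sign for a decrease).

OMO sale (to banks) 436 billion kronor: just an asset swap on bank balance sheets → 0.
Discount-window repayment 121 billion kronor: bank balance sheets shrink → −121B.
OMO sale (to banks) 465 billion kronor: just an asset swap on bank balance sheets → 0.
Asset purchase (from non-banks) 204 billion kronor: bank balance sheets expand → +204B.
Net: 0 − 121 + 0 + 204 = +83 billion.

+83 billion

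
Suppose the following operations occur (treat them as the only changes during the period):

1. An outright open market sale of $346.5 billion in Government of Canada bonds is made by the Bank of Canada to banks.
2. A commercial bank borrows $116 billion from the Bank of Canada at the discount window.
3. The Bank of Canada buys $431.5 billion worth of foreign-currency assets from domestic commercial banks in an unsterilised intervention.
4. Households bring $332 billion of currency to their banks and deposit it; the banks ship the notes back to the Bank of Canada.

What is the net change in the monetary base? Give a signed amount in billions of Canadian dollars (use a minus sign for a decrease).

OMO sale (to banks) $346.5 billion: Bank of Canada balance sheet contracts → −$346.5B.
Discount-window loan $116 billion: Bank of Canada balance sheet expands → +$116B.
FX purchase $431.5 billion: Bank of Canada balance sheet expands → +$431.5B.
Currency deposit $332 billion: just a shift between currency and reserves — both are base money → 0.
Net: −346.5 + 116 + 431.5 + 0 = +$201 billion.

+$201 billion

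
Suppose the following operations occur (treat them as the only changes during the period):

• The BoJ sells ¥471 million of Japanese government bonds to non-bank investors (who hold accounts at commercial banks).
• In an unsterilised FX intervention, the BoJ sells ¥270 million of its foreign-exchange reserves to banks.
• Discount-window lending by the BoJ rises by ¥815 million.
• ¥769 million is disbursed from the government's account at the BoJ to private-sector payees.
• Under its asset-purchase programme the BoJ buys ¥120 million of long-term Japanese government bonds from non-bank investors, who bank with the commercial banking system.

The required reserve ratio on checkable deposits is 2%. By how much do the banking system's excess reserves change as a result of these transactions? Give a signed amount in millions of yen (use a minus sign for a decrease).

+¥954.64 million

Asset sale (to non-banks) ¥471 million: reserves −¥471M, deposits −¥471M.
FX sale ¥270 million: reserves −¥270M, deposits 0.
Discount-window loan ¥815 million: reserves +¥815M, deposits 0.
Government spending ¥769 million: reserves +¥769M, deposits +¥769M.
Asset purchase (from non-banks) ¥120 million: reserves +¥120M, deposits +¥120M.
Totals: Δreserves = +¥963M, Δdeposits = +¥418M.
Δrequired reserves = 2% × +¥418M = +¥8.36M.
Δexcess reserves = Δreserves − Δrequired = +¥963M − (+¥8.36M) = +¥954.64 million.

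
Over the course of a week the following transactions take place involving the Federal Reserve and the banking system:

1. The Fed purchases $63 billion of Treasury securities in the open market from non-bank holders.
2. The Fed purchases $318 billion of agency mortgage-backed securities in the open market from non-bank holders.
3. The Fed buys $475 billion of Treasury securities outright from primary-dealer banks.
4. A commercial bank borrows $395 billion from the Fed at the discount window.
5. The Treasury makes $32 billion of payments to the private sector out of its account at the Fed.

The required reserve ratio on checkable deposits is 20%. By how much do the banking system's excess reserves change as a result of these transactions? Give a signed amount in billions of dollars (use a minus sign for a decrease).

Asset purchase (from non-banks) $63 billion: reserves +$63B, deposits +$63B.
Asset purchase (from non-banks) $318 billion: reserves +$318B, deposits +$318B.
OMO purchase (from banks) $475 billion: reserves +$475B, deposits 0.
Discount-window loan $395 billion: reserves +$395B, deposits 0.
Government spending $32 billion: reserves +$32B, deposits +$32B.
Totals: Δreserves = +$1283B, Δdeposits = +$413B.
Δrequired reserves = 20% × +$413B = +$82.6B.
Δexcess reserves = Δreserves − Δrequired = +$1283B − (+$82.6B) = +$1200.4 billion.

+$1200.4 billion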